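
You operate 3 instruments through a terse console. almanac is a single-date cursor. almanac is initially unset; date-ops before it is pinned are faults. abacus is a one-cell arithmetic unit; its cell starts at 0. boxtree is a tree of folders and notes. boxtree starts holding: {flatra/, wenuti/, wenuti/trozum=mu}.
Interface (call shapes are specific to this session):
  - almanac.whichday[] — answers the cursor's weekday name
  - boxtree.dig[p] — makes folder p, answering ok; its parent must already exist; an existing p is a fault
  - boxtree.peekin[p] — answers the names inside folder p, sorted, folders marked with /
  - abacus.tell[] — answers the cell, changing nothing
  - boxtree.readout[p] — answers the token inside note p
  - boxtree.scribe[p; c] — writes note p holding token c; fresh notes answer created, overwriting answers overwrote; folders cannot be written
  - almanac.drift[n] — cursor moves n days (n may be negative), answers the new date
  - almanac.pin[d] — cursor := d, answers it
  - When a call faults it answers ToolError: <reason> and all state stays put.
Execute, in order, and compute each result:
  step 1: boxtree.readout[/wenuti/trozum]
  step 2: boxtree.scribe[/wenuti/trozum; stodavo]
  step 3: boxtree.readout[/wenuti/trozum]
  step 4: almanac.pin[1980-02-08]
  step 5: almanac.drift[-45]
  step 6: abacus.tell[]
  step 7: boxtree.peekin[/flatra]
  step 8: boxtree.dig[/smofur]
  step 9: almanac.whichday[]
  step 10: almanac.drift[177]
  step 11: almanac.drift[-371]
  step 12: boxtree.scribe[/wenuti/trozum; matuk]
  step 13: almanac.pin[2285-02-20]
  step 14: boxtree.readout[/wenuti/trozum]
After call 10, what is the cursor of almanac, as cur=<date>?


Answer: cur=1980-06-19

Derivation:
I try boxtree.readout(/wenuti/trozum), and get mu.
I call boxtree.scribe(/wenuti/trozum, stodavo), which returns overwrote.
Next I call boxtree.readout(/wenuti/trozum), which returns stodavo.
Invoking almanac.pin(1980-02-08), which returns 1980-02-08.
I invoke almanac.drift(-45), and see 1979-12-25.
I call abacus.tell, → 0.
I invoke boxtree.peekin(/flatra), yielding [].
I call boxtree.dig(/smofur), giving ok.
I invoke almanac.whichday(), and see Tuesday.
Now I run almanac.drift(177), → 1980-06-19.
Invoking almanac.drift(-371), — result: 1979-06-14.
I call boxtree.scribe(/wenuti/trozum, matuk), and get overwrote.
I run almanac.pin(2285-02-20), giving 2285-02-20.
Then boxtree.readout(/wenuti/trozum), giving matuk.


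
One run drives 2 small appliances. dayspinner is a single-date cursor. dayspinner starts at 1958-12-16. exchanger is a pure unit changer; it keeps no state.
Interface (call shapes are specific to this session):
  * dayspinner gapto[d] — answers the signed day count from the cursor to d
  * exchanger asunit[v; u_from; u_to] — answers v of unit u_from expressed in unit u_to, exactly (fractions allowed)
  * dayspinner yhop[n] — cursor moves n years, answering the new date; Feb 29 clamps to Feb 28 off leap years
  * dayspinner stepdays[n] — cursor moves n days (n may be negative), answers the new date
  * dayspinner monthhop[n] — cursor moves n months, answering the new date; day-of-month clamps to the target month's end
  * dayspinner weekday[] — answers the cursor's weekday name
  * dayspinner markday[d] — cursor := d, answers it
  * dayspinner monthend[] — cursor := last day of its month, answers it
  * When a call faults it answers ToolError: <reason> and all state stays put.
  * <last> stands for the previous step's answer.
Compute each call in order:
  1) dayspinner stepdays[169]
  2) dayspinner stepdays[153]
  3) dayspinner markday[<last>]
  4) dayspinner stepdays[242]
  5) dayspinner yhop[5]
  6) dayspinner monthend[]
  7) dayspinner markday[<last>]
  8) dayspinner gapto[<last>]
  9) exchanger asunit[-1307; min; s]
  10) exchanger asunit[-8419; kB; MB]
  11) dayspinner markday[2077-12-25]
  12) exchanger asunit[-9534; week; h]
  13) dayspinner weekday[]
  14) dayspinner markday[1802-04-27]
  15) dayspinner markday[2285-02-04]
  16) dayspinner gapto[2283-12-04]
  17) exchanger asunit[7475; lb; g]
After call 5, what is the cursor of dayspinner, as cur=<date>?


Answer: cur=1965-07-02

Derivation:
→ dayspinner stepdays(n=169)
← 1959-06-03
→ dayspinner stepdays(n=153)
← 1959-11-03
→ dayspinner markday(d=<last>)
← 1959-11-03
→ dayspinner stepdays(n=242)
← 1960-07-02
→ dayspinner yhop(n=5)
← 1965-07-02
→ dayspinner monthend()
← 1965-07-31
→ dayspinner markday(d=<last>)
← 1965-07-31
→ dayspinner gapto(d=<last>)
← 0
→ exchanger asunit(v=-1307, u_from=min, u_to=s)
← -78420
→ exchanger asunit(v=-8419, u_from=kB, u_to=MB)
← -8419/1000
→ dayspinner markday(d=2077-12-25)
← 2077-12-25
→ exchanger asunit(v=-9534, u_from=week, u_to=h)
← -1601712
→ dayspinner weekday()
← Saturday
→ dayspinner markday(d=1802-04-27)
← 1802-04-27
→ dayspinner markday(d=2285-02-04)
← 2285-02-04
→ dayspinner gapto(d=2283-12-04)
← -428
→ exchanger asunit(v=7475, u_from=lb, u_to=g)
← 13562411863/4000


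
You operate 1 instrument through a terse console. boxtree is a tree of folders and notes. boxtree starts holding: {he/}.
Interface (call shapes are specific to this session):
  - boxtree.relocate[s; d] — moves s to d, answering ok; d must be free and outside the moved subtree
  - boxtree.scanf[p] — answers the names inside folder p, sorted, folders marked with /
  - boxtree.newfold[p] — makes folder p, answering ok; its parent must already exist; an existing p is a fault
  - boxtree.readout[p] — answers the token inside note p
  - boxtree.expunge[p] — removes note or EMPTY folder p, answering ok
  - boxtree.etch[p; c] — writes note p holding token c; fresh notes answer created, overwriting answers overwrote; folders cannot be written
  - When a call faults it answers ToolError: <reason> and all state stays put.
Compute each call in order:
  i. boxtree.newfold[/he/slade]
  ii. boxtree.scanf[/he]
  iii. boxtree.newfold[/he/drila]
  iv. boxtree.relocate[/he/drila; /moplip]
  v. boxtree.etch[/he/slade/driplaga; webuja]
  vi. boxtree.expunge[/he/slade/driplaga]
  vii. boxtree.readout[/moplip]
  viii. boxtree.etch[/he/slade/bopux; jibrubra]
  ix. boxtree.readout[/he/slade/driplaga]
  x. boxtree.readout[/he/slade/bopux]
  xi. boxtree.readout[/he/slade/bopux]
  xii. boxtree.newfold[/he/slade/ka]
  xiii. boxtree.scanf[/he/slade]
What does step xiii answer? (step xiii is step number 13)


Answer: [bopux, ka/]

Derivation:
;; 1. boxtree.newfold(p='/he/slade') : ok
;; 2. boxtree.scanf(p='/he') : [slade/]
;; 3. boxtree.newfold(p='/he/drila') : ok
;; 4. boxtree.relocate(s='/he/drila', d='/moplip') : ok
;; 5. boxtree.etch(p='/he/slade/driplaga', c='webuja') : created
;; 6. boxtree.expunge(p='/he/slade/driplaga') : ok
;; 7. boxtree.readout(p='/moplip') : ToolError: is a directory
;; 8. boxtree.etch(p='/he/slade/bopux', c='jibrubra') : created
;; 9. boxtree.readout(p='/he/slade/driplaga') : ToolError: not found
;; 10. boxtree.readout(p='/he/slade/bopux') : jibrubra
;; 11. boxtree.readout(p='/he/slade/bopux') : jibrubra
;; 12. boxtree.newfold(p='/he/slade/ka') : ok
;; 13. boxtree.scanf(p='/he/slade') : [bopux, ka/]


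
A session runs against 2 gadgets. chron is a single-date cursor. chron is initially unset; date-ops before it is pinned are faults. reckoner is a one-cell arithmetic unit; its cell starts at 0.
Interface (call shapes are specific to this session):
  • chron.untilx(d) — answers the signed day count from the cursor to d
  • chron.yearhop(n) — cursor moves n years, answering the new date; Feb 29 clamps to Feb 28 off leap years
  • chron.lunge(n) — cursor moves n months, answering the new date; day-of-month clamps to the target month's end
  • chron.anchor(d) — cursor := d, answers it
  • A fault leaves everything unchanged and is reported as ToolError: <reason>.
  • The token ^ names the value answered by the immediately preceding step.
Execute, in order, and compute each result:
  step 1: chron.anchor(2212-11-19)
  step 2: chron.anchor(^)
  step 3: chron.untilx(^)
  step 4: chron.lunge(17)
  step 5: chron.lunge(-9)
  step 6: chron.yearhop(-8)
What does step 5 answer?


Answer: 2213-07-19

Derivation:
~$ chron.anchor d: 2212-11-19
[out] 2212-11-19
~$ chron.anchor d: ^
[out] 2212-11-19
~$ chron.untilx d: ^
[out] 0
~$ chron.lunge n: 17
[out] 2214-04-19
~$ chron.lunge n: -9
[out] 2213-07-19
~$ chron.yearhop n: -8
[out] 2205-07-19


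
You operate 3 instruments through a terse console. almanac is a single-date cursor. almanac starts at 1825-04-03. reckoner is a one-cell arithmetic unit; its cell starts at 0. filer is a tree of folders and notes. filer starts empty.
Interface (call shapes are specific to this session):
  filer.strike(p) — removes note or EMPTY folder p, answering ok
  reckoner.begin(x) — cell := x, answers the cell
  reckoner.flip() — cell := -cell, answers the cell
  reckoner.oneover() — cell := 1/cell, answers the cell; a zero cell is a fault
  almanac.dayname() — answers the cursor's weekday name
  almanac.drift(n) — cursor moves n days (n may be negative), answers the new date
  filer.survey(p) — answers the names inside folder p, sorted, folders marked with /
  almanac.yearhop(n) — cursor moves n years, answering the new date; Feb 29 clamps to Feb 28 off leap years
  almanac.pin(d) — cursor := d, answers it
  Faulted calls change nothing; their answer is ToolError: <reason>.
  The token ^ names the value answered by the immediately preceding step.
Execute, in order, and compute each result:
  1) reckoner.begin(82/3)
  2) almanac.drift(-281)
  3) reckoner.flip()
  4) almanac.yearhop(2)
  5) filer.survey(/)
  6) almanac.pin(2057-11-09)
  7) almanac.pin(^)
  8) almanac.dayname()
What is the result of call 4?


% reckoner.begin x='82/3'
  82/3
% almanac.drift n='-281'
  1824-06-26
% reckoner.flip
  -82/3
% almanac.yearhop n='2'
  1826-06-26
% filer.survey p='/'
  []
% almanac.pin d='2057-11-09'
  2057-11-09
% almanac.pin d='^'
  2057-11-09
% almanac.dayname
  Friday

Answer: 1826-06-26


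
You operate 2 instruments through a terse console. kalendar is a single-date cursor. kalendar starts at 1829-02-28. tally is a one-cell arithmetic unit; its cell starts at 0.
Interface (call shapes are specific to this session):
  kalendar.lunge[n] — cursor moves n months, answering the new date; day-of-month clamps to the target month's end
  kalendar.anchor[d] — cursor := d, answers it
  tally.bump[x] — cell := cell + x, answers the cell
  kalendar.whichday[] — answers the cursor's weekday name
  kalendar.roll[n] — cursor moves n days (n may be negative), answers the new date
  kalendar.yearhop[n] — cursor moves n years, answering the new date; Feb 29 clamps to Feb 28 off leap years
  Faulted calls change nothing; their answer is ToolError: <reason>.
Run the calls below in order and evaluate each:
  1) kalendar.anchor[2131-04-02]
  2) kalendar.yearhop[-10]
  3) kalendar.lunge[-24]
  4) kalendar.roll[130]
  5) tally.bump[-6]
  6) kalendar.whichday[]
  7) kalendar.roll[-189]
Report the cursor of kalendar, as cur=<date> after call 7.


# 1. kalendar.anchor(d='2131-04-02') => 2131-04-02
# 2. kalendar.yearhop(n='-10') => 2121-04-02
# 3. kalendar.lunge(n='-24') => 2119-04-02
# 4. kalendar.roll(n='130') => 2119-08-10
# 5. tally.bump(x='-6') => -6
# 6. kalendar.whichday() => Thursday
# 7. kalendar.roll(n='-189') => 2119-02-02

Answer: cur=2119-02-02


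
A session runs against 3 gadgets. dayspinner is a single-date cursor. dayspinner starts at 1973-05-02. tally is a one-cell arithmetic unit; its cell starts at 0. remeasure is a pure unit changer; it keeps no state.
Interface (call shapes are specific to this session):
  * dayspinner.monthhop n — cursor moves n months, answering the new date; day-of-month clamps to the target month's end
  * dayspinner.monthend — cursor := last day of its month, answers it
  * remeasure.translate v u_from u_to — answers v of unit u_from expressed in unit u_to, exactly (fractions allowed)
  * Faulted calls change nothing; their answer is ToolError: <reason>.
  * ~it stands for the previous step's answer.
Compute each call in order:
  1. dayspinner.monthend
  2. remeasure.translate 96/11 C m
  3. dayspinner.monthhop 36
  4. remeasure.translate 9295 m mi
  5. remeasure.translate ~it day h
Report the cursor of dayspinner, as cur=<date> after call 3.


# dayspinner.monthend() -> 1973-05-31
# remeasure.translate(v='96/11', u_from='C', u_to='m') -> ToolError: incompatible units
# dayspinner.monthhop(n='36') -> 1976-05-31
# remeasure.translate(v='9295', u_from='m', u_to='mi') -> 105625/18288
# remeasure.translate(v='~it', u_from='day', u_to='h') -> 105625/762

Answer: cur=1976-05-31


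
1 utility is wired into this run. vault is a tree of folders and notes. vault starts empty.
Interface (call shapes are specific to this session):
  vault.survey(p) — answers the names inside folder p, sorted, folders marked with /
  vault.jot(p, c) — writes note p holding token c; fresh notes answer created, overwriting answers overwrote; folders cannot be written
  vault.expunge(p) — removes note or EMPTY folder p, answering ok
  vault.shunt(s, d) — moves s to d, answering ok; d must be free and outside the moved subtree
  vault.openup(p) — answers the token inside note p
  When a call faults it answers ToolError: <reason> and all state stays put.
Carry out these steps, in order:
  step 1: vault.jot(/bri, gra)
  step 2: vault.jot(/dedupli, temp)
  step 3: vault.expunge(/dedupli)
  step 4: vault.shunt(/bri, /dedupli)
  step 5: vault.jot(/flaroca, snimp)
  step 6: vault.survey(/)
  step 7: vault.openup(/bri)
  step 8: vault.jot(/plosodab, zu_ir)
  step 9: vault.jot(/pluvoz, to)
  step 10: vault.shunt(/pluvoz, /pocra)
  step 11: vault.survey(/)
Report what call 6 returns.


Answer: [dedupli, flaroca]

Derivation:
I try vault.jot(p→/bri, c→gra), — result: created.
Invoking vault.jot(p→/dedupli, c→temp), and get created.
Next I call vault.expunge(p→/dedupli), giving ok.
I call vault.shunt(s→/bri, d→/dedupli), and get ok.
I use vault.jot(p→/flaroca, c→snimp), → created.
Calling vault.survey(p→/): [dedupli, flaroca].
Using vault.openup(p→/bri), and see ToolError: not found.
I use vault.jot(p→/plosodab, c→zu_ir), and observe created.
I use vault.jot(p→/pluvoz, c→to), and see created.
Calling vault.shunt(s→/pluvoz, d→/pocra), and observe ok.
Using vault.survey(p→/), yielding [dedupli, flaroca, plosodab, pocra].


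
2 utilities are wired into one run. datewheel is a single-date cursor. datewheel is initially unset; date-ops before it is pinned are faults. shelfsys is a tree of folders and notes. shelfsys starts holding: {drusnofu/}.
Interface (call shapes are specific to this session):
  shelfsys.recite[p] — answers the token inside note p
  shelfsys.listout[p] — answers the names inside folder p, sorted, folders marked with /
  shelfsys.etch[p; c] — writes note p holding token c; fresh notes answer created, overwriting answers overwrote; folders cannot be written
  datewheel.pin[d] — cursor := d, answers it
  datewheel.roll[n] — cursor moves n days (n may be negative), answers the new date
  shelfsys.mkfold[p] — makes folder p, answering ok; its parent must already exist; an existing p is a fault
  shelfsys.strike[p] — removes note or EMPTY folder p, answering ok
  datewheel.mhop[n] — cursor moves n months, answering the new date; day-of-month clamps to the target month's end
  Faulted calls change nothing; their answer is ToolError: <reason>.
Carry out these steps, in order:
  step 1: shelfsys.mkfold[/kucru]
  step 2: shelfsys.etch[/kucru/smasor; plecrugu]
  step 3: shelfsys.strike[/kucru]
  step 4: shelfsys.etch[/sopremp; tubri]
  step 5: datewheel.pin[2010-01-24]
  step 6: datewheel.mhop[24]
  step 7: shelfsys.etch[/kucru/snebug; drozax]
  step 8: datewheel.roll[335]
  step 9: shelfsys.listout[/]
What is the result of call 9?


>>> shelfsys.mkfold p='/kucru'
= ok
>>> shelfsys.etch p='/kucru/smasor' c='plecrugu'
= created
>>> shelfsys.strike p='/kucru'
= ToolError: not empty
>>> shelfsys.etch p='/sopremp' c='tubri'
= created
>>> datewheel.pin d='2010-01-24'
= 2010-01-24
>>> datewheel.mhop n='24'
= 2012-01-24
>>> shelfsys.etch p='/kucru/snebug' c='drozax'
= created
>>> datewheel.roll n='335'
= 2012-12-24
>>> shelfsys.listout p='/'
= [drusnofu/, kucru/, sopremp]

Answer: [drusnofu/, kucru/, sopremp]


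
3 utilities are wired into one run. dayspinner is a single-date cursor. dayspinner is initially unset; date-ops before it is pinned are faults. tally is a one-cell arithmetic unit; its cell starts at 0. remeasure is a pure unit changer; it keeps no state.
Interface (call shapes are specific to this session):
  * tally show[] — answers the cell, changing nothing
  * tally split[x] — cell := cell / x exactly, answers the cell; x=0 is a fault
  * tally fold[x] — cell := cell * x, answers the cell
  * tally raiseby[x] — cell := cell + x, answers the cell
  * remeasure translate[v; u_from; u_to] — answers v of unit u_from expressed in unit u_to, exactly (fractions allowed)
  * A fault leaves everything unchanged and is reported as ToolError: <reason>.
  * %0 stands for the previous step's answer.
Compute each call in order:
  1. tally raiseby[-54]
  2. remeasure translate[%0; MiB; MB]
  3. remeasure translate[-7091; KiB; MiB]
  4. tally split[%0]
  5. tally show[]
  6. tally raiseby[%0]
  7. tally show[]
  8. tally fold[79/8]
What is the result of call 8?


→ tally raiseby(x: -54)
← -54
→ remeasure translate(v: %0, u_from: MiB, u_to: MB)
← -884736/15625
→ remeasure translate(v: -7091, u_from: KiB, u_to: MiB)
← -7091/1024
→ tally split(x: %0)
← 55296/7091
→ tally show()
← 55296/7091
→ tally raiseby(x: %0)
← 110592/7091
→ tally show()
← 110592/7091
→ tally fold(x: 79/8)
← 1092096/7091

Answer: 1092096/7091


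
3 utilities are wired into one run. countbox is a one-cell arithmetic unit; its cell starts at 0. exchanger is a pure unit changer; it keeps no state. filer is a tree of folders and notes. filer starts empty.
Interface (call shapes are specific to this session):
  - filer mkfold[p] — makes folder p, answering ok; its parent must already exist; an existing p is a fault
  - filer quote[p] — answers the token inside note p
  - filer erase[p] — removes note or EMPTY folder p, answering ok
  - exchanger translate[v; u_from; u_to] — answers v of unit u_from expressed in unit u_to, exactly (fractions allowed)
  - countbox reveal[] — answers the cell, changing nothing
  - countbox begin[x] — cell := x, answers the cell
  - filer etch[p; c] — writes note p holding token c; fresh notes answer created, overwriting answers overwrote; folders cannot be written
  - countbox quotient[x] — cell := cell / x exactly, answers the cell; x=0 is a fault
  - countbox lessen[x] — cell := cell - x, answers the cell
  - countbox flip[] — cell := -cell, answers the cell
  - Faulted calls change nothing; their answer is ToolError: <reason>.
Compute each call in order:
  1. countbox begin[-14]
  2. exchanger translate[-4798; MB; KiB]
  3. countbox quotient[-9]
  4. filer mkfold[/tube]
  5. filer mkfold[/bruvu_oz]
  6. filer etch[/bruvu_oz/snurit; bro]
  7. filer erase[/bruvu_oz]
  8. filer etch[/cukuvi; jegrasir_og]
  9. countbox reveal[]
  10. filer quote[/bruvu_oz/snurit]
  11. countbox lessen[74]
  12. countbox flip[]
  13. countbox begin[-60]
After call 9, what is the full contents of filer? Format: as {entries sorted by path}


% 1. countbox begin(x='-14') : -14
% 2. exchanger translate(v='-4798', u_from='MB', u_to='KiB') : -37484375/8
% 3. countbox quotient(x='-9') : 14/9
% 4. filer mkfold(p='/tube') : ok
% 5. filer mkfold(p='/bruvu_oz') : ok
% 6. filer etch(p='/bruvu_oz/snurit', c='bro') : created
% 7. filer erase(p='/bruvu_oz') : ToolError: not empty
% 8. filer etch(p='/cukuvi', c='jegrasir_og') : created
% 9. countbox reveal() : 14/9
% 10. filer quote(p='/bruvu_oz/snurit') : bro
% 11. countbox lessen(x='74') : -652/9
% 12. countbox flip() : 652/9
% 13. countbox begin(x='-60') : -60

Answer: {bruvu_oz/, bruvu_oz/snurit=bro, cukuvi=jegrasir_og, tube/}


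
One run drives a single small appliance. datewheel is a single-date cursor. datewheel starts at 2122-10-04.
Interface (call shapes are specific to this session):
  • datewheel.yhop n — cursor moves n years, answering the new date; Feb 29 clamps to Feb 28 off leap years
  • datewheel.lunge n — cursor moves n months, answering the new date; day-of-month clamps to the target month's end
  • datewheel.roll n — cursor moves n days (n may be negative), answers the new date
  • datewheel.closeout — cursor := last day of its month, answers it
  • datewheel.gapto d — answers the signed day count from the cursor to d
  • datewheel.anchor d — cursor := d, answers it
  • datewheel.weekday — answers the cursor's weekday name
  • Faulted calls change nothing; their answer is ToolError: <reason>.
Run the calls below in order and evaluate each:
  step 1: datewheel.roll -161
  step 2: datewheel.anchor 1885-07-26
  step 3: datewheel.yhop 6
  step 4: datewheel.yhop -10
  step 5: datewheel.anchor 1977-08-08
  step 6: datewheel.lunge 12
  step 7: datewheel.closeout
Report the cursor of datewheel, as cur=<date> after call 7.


Answer: cur=1978-08-31

Derivation:
Then datewheel.roll on n: -161, and observe 2122-04-26.
I call datewheel.anchor on d: 1885-07-26, — result: 1885-07-26.
I call datewheel.yhop on n: 6, — result: 1891-07-26.
Then datewheel.yhop on n: -10, → 1881-07-26.
Using datewheel.anchor on d: 1977-08-08, and observe 1977-08-08.
Calling datewheel.lunge on n: 12, giving 1978-08-08.
I invoke datewheel.closeout(), → 1978-08-31.


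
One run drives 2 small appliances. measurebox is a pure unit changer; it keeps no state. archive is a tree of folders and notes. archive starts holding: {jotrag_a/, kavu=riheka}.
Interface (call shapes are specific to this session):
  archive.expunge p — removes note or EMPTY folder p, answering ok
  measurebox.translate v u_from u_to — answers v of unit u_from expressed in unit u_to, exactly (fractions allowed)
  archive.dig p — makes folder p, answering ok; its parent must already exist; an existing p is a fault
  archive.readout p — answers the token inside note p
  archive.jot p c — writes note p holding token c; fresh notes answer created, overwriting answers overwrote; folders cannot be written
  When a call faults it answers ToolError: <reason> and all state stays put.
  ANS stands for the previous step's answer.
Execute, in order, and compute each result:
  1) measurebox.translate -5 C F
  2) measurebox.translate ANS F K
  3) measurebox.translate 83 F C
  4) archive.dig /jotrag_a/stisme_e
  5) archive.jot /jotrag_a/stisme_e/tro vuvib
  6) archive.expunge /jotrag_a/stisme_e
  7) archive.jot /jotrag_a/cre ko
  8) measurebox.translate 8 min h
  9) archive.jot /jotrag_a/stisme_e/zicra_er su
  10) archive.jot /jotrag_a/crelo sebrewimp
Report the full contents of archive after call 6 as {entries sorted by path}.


Answer: {jotrag_a/, jotrag_a/stisme_e/, jotrag_a/stisme_e/tro=vuvib, kavu=riheka}

Derivation:
Do: translate[v→-5; u_from→C; u_to→F]
See: 23
Do: translate[v→ANS; u_from→F; u_to→K]
See: 5363/20
Do: translate[v→83; u_from→F; u_to→C]
See: 85/3
Do: dig[p→/jotrag_a/stisme_e]
See: ok
Do: jot[p→/jotrag_a/stisme_e/tro; c→vuvib]
See: created
Do: expunge[p→/jotrag_a/stisme_e]
See: ToolError: not empty
Do: jot[p→/jotrag_a/cre; c→ko]
See: created
Do: translate[v→8; u_from→min; u_to→h]
See: 2/15
Do: jot[p→/jotrag_a/stisme_e/zicra_er; c→su]
See: created
Do: jot[p→/jotrag_a/crelo; c→sebrewimp]
See: created


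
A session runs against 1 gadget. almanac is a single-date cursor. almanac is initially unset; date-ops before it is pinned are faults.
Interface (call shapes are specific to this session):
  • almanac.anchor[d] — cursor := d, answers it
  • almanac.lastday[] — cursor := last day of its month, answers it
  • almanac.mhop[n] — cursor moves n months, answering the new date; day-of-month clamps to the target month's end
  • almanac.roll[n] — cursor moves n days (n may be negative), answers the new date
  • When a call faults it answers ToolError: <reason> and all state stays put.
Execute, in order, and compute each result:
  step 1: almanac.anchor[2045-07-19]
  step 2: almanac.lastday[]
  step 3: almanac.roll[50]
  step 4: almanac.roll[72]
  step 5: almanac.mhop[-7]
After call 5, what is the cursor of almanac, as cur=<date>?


Calling almanac.anchor(2045-07-19), → 2045-07-19.
I use almanac.lastday, and get 2045-07-31.
I invoke almanac.roll(50): 2045-09-19.
I invoke almanac.roll(72), yielding 2045-11-30.
Then almanac.mhop(-7), — result: 2045-04-30.

Answer: cur=2045-04-30


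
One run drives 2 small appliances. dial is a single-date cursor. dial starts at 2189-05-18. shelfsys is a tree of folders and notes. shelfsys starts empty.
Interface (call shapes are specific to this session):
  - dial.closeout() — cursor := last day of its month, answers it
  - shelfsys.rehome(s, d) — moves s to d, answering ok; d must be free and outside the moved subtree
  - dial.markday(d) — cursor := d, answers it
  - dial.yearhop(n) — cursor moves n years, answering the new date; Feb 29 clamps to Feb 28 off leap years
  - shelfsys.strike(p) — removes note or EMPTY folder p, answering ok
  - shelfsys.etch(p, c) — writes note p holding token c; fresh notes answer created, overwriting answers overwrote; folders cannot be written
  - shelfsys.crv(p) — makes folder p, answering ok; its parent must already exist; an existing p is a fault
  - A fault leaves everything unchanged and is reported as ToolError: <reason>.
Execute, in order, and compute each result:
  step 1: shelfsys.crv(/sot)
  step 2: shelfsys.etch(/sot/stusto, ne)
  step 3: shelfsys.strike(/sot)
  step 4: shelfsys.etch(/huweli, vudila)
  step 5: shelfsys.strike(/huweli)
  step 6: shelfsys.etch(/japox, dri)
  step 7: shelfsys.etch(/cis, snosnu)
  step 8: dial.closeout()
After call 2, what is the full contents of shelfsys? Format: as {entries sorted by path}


Answer: {sot/, sot/stusto=ne}

Derivation:
Using crv(p: /sot), and get ok.
Calling etch(p: /sot/stusto, c: ne), and observe created.
I use strike(p: /sot): ToolError: not empty.
I invoke etch(p: /huweli, c: vudila), — result: created.
Now I run strike(p: /huweli), yielding ok.
I invoke etch(p: /japox, c: dri): created.
I call etch(p: /cis, c: snosnu), and get created.
I run closeout, → 2189-05-31.


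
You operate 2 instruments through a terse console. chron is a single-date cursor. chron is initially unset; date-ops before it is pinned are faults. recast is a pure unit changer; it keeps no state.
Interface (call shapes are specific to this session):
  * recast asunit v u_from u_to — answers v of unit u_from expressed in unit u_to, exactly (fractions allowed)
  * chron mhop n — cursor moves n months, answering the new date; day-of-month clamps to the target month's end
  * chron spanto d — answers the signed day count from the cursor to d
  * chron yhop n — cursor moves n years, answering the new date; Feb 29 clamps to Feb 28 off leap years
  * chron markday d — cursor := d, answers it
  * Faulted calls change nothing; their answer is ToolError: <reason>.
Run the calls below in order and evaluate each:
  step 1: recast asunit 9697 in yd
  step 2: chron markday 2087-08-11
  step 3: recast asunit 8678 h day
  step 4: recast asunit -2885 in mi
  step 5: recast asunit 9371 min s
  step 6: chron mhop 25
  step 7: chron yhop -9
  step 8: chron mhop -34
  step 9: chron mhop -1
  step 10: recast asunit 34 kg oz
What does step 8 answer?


Calling recast asunit on v='9697', u_from='in', u_to='yd', and get 9697/36.
Calling chron markday on d='2087-08-11', yielding 2087-08-11.
Using recast asunit on v='8678', u_from='h', u_to='day', — result: 4339/12.
I try recast asunit on v='-2885', u_from='in', u_to='mi', → -577/12672.
I run recast asunit on v='9371', u_from='min', u_to='s', — result: 562260.
I call chron mhop on n='25', and get 2089-09-11.
Then chron yhop on n='-9', → 2080-09-11.
Using chron mhop on n='-34', — result: 2077-11-11.
Calling chron mhop on n='-1': 2077-10-11.
Now I run recast asunit on v='34', u_from='kg', u_to='oz', → 54400000000/45359237.

Answer: 2077-11-11


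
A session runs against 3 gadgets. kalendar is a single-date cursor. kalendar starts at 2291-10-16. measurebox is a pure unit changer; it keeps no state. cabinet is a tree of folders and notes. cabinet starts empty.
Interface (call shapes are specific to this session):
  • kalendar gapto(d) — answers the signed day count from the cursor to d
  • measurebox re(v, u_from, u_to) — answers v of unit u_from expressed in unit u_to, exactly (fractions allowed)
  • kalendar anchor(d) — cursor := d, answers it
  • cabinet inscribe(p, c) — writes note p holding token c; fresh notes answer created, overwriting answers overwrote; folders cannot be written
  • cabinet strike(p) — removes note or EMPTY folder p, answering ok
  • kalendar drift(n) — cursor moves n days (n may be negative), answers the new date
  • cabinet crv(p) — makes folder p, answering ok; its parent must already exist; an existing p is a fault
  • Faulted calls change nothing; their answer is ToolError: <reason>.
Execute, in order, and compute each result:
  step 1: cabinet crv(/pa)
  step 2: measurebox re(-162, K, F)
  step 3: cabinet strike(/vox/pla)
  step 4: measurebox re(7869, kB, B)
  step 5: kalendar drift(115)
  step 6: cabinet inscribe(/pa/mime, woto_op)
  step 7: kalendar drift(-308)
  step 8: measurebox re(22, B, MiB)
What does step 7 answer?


Answer: 2291-04-06

Derivation:
>> cabinet crv(/pa)
<< ok
>> measurebox re(-162, K, F)
<< -75127/100
>> cabinet strike(/vox/pla)
<< ToolError: not found
>> measurebox re(7869, kB, B)
<< 7869000
>> kalendar drift(115)
<< 2292-02-08
>> cabinet inscribe(/pa/mime, woto_op)
<< created
>> kalendar drift(-308)
<< 2291-04-06
>> measurebox re(22, B, MiB)
<< 11/524288


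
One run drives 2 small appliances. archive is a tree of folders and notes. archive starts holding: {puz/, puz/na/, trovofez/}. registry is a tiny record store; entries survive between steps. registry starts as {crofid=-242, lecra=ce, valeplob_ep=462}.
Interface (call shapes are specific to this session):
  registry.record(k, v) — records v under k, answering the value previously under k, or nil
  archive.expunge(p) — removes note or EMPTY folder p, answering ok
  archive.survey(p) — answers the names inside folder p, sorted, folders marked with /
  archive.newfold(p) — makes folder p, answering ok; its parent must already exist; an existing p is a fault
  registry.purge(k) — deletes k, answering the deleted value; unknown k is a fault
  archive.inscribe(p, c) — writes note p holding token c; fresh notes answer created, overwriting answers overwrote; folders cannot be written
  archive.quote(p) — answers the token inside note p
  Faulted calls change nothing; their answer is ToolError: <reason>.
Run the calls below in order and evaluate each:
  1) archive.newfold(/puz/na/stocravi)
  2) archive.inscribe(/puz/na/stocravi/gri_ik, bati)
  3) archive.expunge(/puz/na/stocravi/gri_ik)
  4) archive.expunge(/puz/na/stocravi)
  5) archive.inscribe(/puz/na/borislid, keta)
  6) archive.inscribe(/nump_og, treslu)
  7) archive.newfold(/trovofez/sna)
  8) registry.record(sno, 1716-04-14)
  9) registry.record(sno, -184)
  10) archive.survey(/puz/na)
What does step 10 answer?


>> newfold(p=/puz/na/stocravi)
<< ok
>> inscribe(p=/puz/na/stocravi/gri_ik, c=bati)
<< created
>> expunge(p=/puz/na/stocravi/gri_ik)
<< ok
>> expunge(p=/puz/na/stocravi)
<< ok
>> inscribe(p=/puz/na/borislid, c=keta)
<< created
>> inscribe(p=/nump_og, c=treslu)
<< created
>> newfold(p=/trovofez/sna)
<< ok
>> record(k=sno, v=1716-04-14)
<< nil
>> record(k=sno, v=-184)
<< 1716-04-14
>> survey(p=/puz/na)
<< [borislid]

Answer: [borislid]


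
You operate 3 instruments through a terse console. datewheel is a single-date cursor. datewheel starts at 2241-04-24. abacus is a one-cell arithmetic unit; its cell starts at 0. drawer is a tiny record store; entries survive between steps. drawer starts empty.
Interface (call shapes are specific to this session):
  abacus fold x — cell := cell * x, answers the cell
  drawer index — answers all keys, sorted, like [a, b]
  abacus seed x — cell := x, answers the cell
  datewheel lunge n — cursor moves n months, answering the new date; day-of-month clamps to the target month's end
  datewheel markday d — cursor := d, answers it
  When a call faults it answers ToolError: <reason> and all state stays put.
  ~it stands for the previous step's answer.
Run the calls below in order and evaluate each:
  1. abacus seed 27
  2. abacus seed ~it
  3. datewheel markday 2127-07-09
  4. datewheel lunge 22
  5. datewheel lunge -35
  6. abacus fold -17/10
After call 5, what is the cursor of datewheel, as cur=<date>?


I call abacus seed on x='27', — result: 27.
I use abacus seed on x='~it', yielding 27.
Next I call datewheel markday on d='2127-07-09': 2127-07-09.
Invoking datewheel lunge on n='22', — result: 2129-05-09.
I try datewheel lunge on n='-35': 2126-06-09.
Invoking abacus fold on x='-17/10', yielding -459/10.

Answer: cur=2126-06-09


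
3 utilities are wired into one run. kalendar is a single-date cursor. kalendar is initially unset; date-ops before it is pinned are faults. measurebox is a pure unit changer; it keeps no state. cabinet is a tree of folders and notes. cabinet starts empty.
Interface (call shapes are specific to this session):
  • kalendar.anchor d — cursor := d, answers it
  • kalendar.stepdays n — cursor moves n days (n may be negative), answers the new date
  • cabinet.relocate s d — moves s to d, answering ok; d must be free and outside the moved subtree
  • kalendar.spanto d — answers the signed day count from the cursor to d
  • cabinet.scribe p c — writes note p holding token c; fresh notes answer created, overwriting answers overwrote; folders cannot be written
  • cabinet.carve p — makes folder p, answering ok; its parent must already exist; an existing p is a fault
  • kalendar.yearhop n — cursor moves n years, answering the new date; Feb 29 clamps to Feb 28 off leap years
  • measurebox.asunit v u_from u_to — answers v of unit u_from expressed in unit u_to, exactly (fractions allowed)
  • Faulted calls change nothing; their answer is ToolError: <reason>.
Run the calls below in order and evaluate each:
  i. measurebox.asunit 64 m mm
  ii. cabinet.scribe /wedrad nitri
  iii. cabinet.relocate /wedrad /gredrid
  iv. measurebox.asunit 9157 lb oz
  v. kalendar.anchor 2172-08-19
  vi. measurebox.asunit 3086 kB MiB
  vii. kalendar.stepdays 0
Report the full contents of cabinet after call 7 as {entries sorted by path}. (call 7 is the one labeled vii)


Answer: {gredrid=nitri}

Derivation:
I use measurebox.asunit with v: 64, u_from: m, u_to: mm, and observe 64000.
I invoke cabinet.scribe with p: /wedrad, c: nitri, → created.
I call cabinet.relocate with s: /wedrad, d: /gredrid, which returns ok.
I try measurebox.asunit with v: 9157, u_from: lb, u_to: oz, — result: 146512.
Calling kalendar.anchor with d: 2172-08-19, → 2172-08-19.
Now I run measurebox.asunit with v: 3086, u_from: kB, u_to: MiB, — result: 192875/65536.
I run kalendar.stepdays with n: 0, which returns 2172-08-19.


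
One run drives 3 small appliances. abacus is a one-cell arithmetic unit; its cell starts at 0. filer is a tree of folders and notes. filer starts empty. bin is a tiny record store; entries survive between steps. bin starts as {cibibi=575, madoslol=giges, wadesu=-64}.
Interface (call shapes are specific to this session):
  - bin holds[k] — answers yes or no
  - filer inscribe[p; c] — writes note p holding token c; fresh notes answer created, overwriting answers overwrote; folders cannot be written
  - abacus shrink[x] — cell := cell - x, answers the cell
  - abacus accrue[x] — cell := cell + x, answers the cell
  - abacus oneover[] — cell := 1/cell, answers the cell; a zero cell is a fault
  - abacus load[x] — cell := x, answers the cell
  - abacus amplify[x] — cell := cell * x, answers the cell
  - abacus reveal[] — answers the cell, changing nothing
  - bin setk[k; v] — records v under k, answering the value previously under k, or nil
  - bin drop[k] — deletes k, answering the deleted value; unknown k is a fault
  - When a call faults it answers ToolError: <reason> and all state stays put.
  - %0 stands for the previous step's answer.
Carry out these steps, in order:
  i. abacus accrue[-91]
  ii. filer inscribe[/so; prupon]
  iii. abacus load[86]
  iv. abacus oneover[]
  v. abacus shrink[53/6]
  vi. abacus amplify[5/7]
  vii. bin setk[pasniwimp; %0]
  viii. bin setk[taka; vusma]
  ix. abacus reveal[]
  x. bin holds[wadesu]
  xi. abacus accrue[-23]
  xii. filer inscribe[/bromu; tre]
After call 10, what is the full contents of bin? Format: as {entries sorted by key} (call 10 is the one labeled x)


Answer: {cibibi=575, madoslol=giges, pasniwimp=-5690/903, taka=vusma, wadesu=-64}

Derivation:
# 1. abacus accrue(x: -91) -> -91
# 2. filer inscribe(p: /so, c: prupon) -> created
# 3. abacus load(x: 86) -> 86
# 4. abacus oneover() -> 1/86
# 5. abacus shrink(x: 53/6) -> -1138/129
# 6. abacus amplify(x: 5/7) -> -5690/903
# 7. bin setk(k: pasniwimp, v: %0) -> nil
# 8. bin setk(k: taka, v: vusma) -> nil
# 9. abacus reveal() -> -5690/903
# 10. bin holds(k: wadesu) -> yes
# 11. abacus accrue(x: -23) -> -26459/903
# 12. filer inscribe(p: /bromu, c: tre) -> created


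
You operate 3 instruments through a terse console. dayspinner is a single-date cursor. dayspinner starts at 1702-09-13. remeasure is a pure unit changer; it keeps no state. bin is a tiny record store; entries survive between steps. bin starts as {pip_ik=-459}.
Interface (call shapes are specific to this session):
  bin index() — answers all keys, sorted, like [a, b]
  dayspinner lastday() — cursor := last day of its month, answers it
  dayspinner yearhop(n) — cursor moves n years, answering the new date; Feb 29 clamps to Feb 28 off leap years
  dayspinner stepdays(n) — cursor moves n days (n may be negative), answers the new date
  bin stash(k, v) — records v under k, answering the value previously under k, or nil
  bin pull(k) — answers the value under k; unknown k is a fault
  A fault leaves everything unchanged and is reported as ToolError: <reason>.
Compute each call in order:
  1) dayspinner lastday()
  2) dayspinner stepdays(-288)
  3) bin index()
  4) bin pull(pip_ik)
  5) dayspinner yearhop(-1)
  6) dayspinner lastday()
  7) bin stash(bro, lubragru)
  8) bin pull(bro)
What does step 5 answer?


Calling dayspinner lastday(), → 1702-09-30.
I try dayspinner stepdays with -288, giving 1701-12-16.
I call bin index, → [pip_ik].
Now I run bin pull with pip_ik, which returns -459.
I try dayspinner yearhop with -1, giving 1700-12-16.
I invoke dayspinner lastday(), → 1700-12-31.
I use bin stash with bro, lubragru, — result: nil.
Next I call bin pull with bro, and observe lubragru.

Answer: 1700-12-16


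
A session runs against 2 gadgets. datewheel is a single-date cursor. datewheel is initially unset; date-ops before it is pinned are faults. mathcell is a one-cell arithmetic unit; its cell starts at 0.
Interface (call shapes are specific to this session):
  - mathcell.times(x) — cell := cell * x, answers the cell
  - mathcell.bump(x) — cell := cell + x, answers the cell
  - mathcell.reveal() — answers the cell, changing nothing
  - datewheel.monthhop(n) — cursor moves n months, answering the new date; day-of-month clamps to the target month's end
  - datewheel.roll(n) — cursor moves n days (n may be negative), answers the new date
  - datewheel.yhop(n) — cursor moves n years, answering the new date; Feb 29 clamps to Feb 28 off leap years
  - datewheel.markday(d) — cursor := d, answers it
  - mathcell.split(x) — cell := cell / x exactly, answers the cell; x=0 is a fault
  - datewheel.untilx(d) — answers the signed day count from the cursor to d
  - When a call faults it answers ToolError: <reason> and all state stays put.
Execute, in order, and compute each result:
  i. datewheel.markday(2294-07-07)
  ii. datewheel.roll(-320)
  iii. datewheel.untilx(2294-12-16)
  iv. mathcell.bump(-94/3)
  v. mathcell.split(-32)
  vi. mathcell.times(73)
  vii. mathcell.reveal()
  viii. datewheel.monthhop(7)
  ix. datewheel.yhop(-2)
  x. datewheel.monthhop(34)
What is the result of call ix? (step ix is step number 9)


Answer: 2292-03-21

Derivation:
Calling markday on d='2294-07-07', and get 2294-07-07.
Then roll on n='-320', and get 2293-08-21.
I invoke untilx on d='2294-12-16', → 482.
I run bump on x='-94/3', → -94/3.
Now I run split on x='-32', and observe 47/48.
Calling times on x='73', and see 3431/48.
Calling reveal(), and see 3431/48.
Then monthhop on n='7', and see 2294-03-21.
Calling yhop on n='-2', giving 2292-03-21.
Using monthhop on n='34', — result: 2295-01-21.
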